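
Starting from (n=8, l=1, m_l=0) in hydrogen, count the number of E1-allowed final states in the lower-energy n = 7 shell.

E1 requires Δl = ±1, so l_f ∈ {0, 2}; with 0 ≤ l_f ≤ n_f−1 = 6, the allowed l_f values are {0, 2}.
For l_f = 0: m_f ∈ {m_i−1, m_i, m_i+1} ∩ [−0, 0] = {0} → 1 state.
For l_f = 2: m_f ∈ {m_i−1, m_i, m_i+1} ∩ [−2, 2] = {-1, 0, 1} → 3 states.
Total: 4.

4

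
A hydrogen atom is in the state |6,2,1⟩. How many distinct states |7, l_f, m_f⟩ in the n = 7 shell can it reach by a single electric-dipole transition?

5

E1 requires Δl = ±1, so l_f ∈ {1, 3}; with 0 ≤ l_f ≤ n_f−1 = 6, the allowed l_f values are {1, 3}.
For l_f = 1: m_f ∈ {m_i−1, m_i, m_i+1} ∩ [−1, 1] = {0, 1} → 2 states.
For l_f = 3: m_f ∈ {m_i−1, m_i, m_i+1} ∩ [−3, 3] = {0, 1, 2} → 3 states.
Total: 5.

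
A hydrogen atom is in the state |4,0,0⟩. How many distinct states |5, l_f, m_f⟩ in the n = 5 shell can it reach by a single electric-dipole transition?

E1 requires Δl = ±1, so l_f ∈ {-1, 1}; with 0 ≤ l_f ≤ n_f−1 = 4, the allowed l_f values are {1}.
For l_f = 1: m_f ∈ {m_i−1, m_i, m_i+1} ∩ [−1, 1] = {-1, 0, 1} → 3 states.
Total: 3.

3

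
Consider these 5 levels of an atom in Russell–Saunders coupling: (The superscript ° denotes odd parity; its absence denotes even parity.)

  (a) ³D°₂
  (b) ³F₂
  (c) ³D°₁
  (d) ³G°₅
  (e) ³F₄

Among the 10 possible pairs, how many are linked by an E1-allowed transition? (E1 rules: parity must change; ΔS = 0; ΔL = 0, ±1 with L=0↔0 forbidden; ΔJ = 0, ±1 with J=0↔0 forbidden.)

3

(a)–(b): allowed.
(a)–(c): forbidden (parity).
(a)–(d): forbidden (parity, ΔL, ΔJ).
(a)–(e): forbidden (ΔJ).
(b)–(c): allowed.
(b)–(d): forbidden (ΔJ).
(b)–(e): forbidden (parity, ΔJ).
(c)–(d): forbidden (parity, ΔL, ΔJ).
(c)–(e): forbidden (ΔJ).
(d)–(e): allowed.
Allowed pairs: 3 of 10.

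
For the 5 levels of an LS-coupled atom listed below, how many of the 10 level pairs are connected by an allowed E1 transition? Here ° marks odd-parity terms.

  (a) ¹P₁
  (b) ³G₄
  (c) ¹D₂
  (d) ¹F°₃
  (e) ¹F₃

2

(a)–(b): forbidden (parity, ΔS, ΔL, ΔJ).
(a)–(c): forbidden (parity).
(a)–(d): forbidden (ΔL, ΔJ).
(a)–(e): forbidden (parity, ΔL, ΔJ).
(b)–(c): forbidden (parity, ΔS, ΔL, ΔJ).
(b)–(d): forbidden (ΔS).
(b)–(e): forbidden (parity, ΔS).
(c)–(d): allowed.
(c)–(e): forbidden (parity).
(d)–(e): allowed.
Allowed pairs: 2 of 10.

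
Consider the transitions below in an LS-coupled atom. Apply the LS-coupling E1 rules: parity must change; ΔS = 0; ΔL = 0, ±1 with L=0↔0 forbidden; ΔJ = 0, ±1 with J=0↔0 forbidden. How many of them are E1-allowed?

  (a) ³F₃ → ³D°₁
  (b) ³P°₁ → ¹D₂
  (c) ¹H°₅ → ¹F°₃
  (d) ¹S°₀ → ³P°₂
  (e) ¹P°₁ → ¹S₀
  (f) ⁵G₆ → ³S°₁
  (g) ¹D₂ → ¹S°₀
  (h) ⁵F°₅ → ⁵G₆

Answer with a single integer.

2

(a) forbidden (ΔJ fails)
(b) forbidden (ΔS fails)
(c) forbidden (parity, ΔL, ΔJ fail)
(d) forbidden (parity, ΔS, ΔJ fail)
(e) allowed
(f) forbidden (ΔS, ΔL, ΔJ fail)
(g) forbidden (ΔL, ΔJ fail)
(h) allowed
Total allowed: 2 of 8.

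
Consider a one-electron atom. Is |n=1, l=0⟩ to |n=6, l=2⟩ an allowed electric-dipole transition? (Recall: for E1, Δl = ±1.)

l: 0 → 2 (Δl = +2). Δl = ±1 fails.
The transition is electric-dipole forbidden.

forbidden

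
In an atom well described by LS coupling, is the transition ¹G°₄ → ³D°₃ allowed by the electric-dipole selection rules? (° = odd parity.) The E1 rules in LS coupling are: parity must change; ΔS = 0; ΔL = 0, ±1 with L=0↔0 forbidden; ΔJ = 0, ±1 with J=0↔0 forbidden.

Parity must change: odd → odd — fails.
ΔS = 0: S: 0 → 1 — fails.
ΔL = 0, ±1 (not L=0↔0): L: 4 → 2, ΔL = -2 — fails.
ΔJ = 0, ±1 (not J=0↔0): J: 4 → 3, ΔJ = -1 — ok.
Rule(s) violated: parity, ΔS, ΔL.

forbidden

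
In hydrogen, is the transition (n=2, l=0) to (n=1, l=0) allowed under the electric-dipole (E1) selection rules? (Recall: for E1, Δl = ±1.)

forbidden

Initial l = 0, final l = 0, so Δl = +0. E1 requires Δl = ±1: ✗.
The transition is electric-dipole forbidden.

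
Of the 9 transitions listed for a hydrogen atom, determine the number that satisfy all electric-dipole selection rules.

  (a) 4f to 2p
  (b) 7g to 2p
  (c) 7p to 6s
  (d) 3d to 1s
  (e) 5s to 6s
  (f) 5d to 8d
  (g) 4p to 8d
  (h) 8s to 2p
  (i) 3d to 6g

3

(a) forbidden — Δl = -2 (E1 requires Δl = ±1)
(b) forbidden — Δl = -3 (E1 requires Δl = ±1)
(c) allowed
(d) forbidden — Δl = -2 (E1 requires Δl = ±1)
(e) forbidden — Δl = +0 (E1 requires Δl = ±1)
(f) forbidden — Δl = +0 (E1 requires Δl = ±1)
(g) allowed
(h) allowed
(i) forbidden — Δl = +2 (E1 requires Δl = ±1)
Total allowed: 3 of 9.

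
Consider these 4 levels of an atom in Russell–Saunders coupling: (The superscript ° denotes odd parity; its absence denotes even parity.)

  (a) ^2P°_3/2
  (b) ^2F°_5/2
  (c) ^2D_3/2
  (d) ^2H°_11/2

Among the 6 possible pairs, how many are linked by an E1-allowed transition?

(a)–(b): forbidden (parity, ΔL).
(a)–(c): allowed.
(a)–(d): forbidden (parity, ΔL, ΔJ).
(b)–(c): allowed.
(b)–(d): forbidden (parity, ΔL, ΔJ).
(c)–(d): forbidden (ΔL, ΔJ).
Allowed pairs: 2 of 6.

2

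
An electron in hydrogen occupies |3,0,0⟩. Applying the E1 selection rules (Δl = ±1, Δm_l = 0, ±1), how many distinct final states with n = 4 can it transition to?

E1 requires Δl = ±1, so l_f ∈ {-1, 1}; with 0 ≤ l_f ≤ n_f−1 = 3, the allowed l_f values are {1}.
For l_f = 1: m_f ∈ {m_i−1, m_i, m_i+1} ∩ [−1, 1] = {-1, 0, 1} → 3 states.
Total: 3.

3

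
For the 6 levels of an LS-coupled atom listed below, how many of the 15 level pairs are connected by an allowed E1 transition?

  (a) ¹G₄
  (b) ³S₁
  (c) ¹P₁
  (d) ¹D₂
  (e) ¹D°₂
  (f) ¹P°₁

4

(a)–(b): forbidden (parity, ΔS, ΔL, ΔJ).
(a)–(c): forbidden (parity, ΔL, ΔJ).
(a)–(d): forbidden (parity, ΔL, ΔJ).
(a)–(e): forbidden (ΔL, ΔJ).
(a)–(f): forbidden (ΔL, ΔJ).
(b)–(c): forbidden (parity, ΔS).
(b)–(d): forbidden (parity, ΔS, ΔL).
(b)–(e): forbidden (ΔS, ΔL).
(b)–(f): forbidden (ΔS).
(c)–(d): forbidden (parity).
(c)–(e): allowed.
(c)–(f): allowed.
(d)–(e): allowed.
(d)–(f): allowed.
(e)–(f): forbidden (parity).
Allowed pairs: 4 of 15.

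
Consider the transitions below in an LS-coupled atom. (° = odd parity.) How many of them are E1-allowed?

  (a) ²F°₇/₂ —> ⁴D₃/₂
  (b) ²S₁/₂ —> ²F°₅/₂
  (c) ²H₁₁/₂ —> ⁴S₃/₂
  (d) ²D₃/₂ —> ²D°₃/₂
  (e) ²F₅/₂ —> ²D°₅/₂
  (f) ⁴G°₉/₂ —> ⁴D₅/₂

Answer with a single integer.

(a) forbidden (ΔS, ΔJ fail)
(b) forbidden (ΔL, ΔJ fail)
(c) forbidden (parity, ΔS, ΔL, ΔJ fail)
(d) allowed
(e) allowed
(f) forbidden (ΔL, ΔJ fail)
Total allowed: 2 of 6.

2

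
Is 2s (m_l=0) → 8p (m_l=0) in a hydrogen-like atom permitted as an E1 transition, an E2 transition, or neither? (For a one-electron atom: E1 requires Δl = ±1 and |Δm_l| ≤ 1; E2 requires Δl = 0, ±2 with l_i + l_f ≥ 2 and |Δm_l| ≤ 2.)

Δl = 1 − 0 = +1; l_i + l_f = 1.
Δm_l = +0.
E1 (Δl = ±1, |Δm_l| ≤ 1): satisfied.
E2 (Δl = 0,±2, l_i+l_f ≥ 2, |Δm_l| ≤ 2): not satisfied.

E1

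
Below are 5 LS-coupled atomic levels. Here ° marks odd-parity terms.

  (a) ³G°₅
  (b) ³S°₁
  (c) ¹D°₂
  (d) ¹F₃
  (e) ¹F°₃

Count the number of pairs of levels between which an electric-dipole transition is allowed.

2

(a)–(b): forbidden (parity, ΔL, ΔJ).
(a)–(c): forbidden (parity, ΔS, ΔL, ΔJ).
(a)–(d): forbidden (ΔS, ΔJ).
(a)–(e): forbidden (parity, ΔS, ΔJ).
(b)–(c): forbidden (parity, ΔS, ΔL).
(b)–(d): forbidden (ΔS, ΔL, ΔJ).
(b)–(e): forbidden (parity, ΔS, ΔL, ΔJ).
(c)–(d): allowed.
(c)–(e): forbidden (parity).
(d)–(e): allowed.
Allowed pairs: 2 of 10.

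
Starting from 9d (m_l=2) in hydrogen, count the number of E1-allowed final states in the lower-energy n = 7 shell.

E1 requires Δl = ±1, so l_f ∈ {1, 3}; with 0 ≤ l_f ≤ n_f−1 = 6, the allowed l_f values are {1, 3}.
For l_f = 1: m_f ∈ {m_i−1, m_i, m_i+1} ∩ [−1, 1] = {1} → 1 state.
For l_f = 3: m_f ∈ {m_i−1, m_i, m_i+1} ∩ [−3, 3] = {1, 2, 3} → 3 states.
Total: 4.

4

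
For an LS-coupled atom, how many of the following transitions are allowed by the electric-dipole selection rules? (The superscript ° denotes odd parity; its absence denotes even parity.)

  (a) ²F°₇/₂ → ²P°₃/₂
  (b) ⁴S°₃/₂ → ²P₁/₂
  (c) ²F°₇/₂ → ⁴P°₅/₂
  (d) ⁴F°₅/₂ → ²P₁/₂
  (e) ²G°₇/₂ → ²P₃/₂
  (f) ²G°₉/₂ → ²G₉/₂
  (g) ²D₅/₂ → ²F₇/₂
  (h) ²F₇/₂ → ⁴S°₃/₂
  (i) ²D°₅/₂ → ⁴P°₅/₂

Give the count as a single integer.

1

(a) forbidden (parity, ΔL, ΔJ fail)
(b) forbidden (ΔS fails)
(c) forbidden (parity, ΔS, ΔL fail)
(d) forbidden (ΔS, ΔL, ΔJ fail)
(e) forbidden (ΔL, ΔJ fail)
(f) allowed
(g) forbidden (parity fails)
(h) forbidden (ΔS, ΔL, ΔJ fail)
(i) forbidden (parity, ΔS fail)
Total allowed: 1 of 9.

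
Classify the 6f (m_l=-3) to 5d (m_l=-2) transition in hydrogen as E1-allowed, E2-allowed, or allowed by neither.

E1

Δl = 2 − 3 = -1; l_i + l_f = 5.
Δm_l = +1.
E1 (Δl = ±1, |Δm_l| ≤ 1): satisfied.
E2 (Δl = 0,±2, l_i+l_f ≥ 2, |Δm_l| ≤ 2): not satisfied.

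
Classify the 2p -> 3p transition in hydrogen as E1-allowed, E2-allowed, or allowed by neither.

E2

Δl = 1 − 1 = +0; l_i + l_f = 2.
E1 (Δl = ±1): not satisfied.
E2 (Δl = 0,±2, l_i+l_f ≥ 2): satisfied.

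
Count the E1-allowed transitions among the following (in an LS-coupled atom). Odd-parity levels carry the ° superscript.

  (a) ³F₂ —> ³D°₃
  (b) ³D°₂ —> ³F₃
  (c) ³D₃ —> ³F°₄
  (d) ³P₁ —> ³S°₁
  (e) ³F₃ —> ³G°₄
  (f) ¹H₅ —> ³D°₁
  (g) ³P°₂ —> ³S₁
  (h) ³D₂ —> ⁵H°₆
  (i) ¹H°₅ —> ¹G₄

7

(a) allowed
(b) allowed
(c) allowed
(d) allowed
(e) allowed
(f) forbidden (ΔS, ΔL, ΔJ fail)
(g) allowed
(h) forbidden (ΔS, ΔL, ΔJ fail)
(i) allowed
Total allowed: 7 of 9.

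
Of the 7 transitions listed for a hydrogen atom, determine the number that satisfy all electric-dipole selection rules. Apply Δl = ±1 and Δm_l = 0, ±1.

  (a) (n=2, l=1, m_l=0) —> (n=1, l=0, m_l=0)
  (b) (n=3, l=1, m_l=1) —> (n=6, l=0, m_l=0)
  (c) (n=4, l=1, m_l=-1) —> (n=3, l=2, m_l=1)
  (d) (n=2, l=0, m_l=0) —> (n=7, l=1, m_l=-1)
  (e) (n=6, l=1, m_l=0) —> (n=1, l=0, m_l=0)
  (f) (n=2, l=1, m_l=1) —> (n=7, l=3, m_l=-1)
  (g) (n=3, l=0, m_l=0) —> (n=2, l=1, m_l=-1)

(a) allowed
(b) allowed
(c) forbidden — Δm_l = +2 (E1 requires Δm_l = 0, ±1)
(d) allowed
(e) allowed
(f) forbidden — Δl = +2 (E1 requires Δl = ±1); Δm_l = -2 (E1 requires Δm_l = 0, ±1)
(g) allowed
Total allowed: 5 of 7.

5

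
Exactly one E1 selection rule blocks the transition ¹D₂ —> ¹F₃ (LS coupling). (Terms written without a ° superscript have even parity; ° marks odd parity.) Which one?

Initial level: S=0, L=2, J=2, parity even. Final level: S=0, L=3, J=3, parity even.
ΔL = 0, ±1 (not L=0↔0): L: 2 → 3, ΔL = +1 — passes.
Parity must change: even → even — fails.
ΔS = 0: S: 0 → 0 — passes.
ΔJ = 0, ±1 (not J=0↔0): J: 2 → 3, ΔJ = +1 — passes.

parity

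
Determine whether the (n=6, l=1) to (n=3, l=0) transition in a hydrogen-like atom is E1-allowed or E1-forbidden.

Initial l = 1, final l = 0, so Δl = -1. E1 requires Δl = ±1: satisfied.
All E1 selection rules are satisfied.

allowed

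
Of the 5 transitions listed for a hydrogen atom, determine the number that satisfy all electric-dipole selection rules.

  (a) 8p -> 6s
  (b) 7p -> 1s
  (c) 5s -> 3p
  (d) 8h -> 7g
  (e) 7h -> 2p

4

(a) allowed
(b) allowed
(c) allowed
(d) allowed
(e) forbidden — Δl = -4 (E1 requires Δl = ±1)
Total allowed: 4 of 5.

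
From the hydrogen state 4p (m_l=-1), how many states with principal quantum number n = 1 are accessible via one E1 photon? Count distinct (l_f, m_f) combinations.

E1 requires Δl = ±1, so l_f ∈ {0, 2}; with 0 ≤ l_f ≤ n_f−1 = 0, the allowed l_f values are {0}.
For l_f = 0: m_f ∈ {m_i−1, m_i, m_i+1} ∩ [−0, 0] = {0} → 1 state.
Total: 1.

1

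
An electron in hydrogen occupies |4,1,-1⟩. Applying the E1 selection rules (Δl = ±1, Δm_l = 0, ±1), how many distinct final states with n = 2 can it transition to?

E1 requires Δl = ±1, so l_f ∈ {0, 2}; with 0 ≤ l_f ≤ n_f−1 = 1, the allowed l_f values are {0}.
For l_f = 0: m_f ∈ {m_i−1, m_i, m_i+1} ∩ [−0, 0] = {0} → 1 state.
Total: 1.

1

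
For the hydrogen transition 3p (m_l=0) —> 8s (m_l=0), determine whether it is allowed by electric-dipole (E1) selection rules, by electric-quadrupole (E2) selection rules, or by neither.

E1

Δl = 0 − 1 = -1; l_i + l_f = 1.
Δm_l = +0.
E1 (Δl = ±1, |Δm_l| ≤ 1): satisfied.
E2 (Δl = 0,±2, l_i+l_f ≥ 2, |Δm_l| ≤ 2): not satisfied.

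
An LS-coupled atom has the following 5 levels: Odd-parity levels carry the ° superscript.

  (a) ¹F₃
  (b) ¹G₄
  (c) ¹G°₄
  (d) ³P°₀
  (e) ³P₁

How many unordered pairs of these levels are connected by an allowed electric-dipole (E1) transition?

3

(a)–(b): forbidden (parity).
(a)–(c): allowed.
(a)–(d): forbidden (ΔS, ΔL, ΔJ).
(a)–(e): forbidden (parity, ΔS, ΔL, ΔJ).
(b)–(c): allowed.
(b)–(d): forbidden (ΔS, ΔL, ΔJ).
(b)–(e): forbidden (parity, ΔS, ΔL, ΔJ).
(c)–(d): forbidden (parity, ΔS, ΔL, ΔJ).
(c)–(e): forbidden (ΔS, ΔL, ΔJ).
(d)–(e): allowed.
Allowed pairs: 3 of 10.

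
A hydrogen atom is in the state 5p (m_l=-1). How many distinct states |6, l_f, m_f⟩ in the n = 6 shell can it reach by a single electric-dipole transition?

4

E1 requires Δl = ±1, so l_f ∈ {0, 2}; with 0 ≤ l_f ≤ n_f−1 = 5, the allowed l_f values are {0, 2}.
For l_f = 0: m_f ∈ {m_i−1, m_i, m_i+1} ∩ [−0, 0] = {0} → 1 state.
For l_f = 2: m_f ∈ {m_i−1, m_i, m_i+1} ∩ [−2, 2] = {-2, -1, 0} → 3 states.
Total: 4.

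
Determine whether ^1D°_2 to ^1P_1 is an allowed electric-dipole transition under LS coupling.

allowed

Initial level: S=0, L=2, J=2, parity odd. Final level: S=0, L=1, J=1, parity even.
Parity must change: odd → even — ✓.
ΔJ = 0, ±1 (not J=0↔0): J: 2 → 1, ΔJ = -1 — ✓.
ΔS = 0: S: 0 → 0 — ✓.
ΔL = 0, ±1 (not L=0↔0): L: 2 → 1, ΔL = -1 — ✓.
All four E1 rules are satisfied.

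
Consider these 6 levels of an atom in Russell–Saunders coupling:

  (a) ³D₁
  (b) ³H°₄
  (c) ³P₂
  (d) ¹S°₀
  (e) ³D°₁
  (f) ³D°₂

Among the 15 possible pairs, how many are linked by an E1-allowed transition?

(a)–(b): forbidden (ΔL, ΔJ).
(a)–(c): forbidden (parity).
(a)–(d): forbidden (ΔS, ΔL).
(a)–(e): allowed.
(a)–(f): allowed.
(b)–(c): forbidden (ΔL, ΔJ).
(b)–(d): forbidden (parity, ΔS, ΔL, ΔJ).
(b)–(e): forbidden (parity, ΔL, ΔJ).
(b)–(f): forbidden (parity, ΔL, ΔJ).
(c)–(d): forbidden (ΔS, ΔJ).
(c)–(e): allowed.
(c)–(f): allowed.
(d)–(e): forbidden (parity, ΔS, ΔL).
(d)–(f): forbidden (parity, ΔS, ΔL, ΔJ).
(e)–(f): forbidden (parity).
Allowed pairs: 4 of 15.

4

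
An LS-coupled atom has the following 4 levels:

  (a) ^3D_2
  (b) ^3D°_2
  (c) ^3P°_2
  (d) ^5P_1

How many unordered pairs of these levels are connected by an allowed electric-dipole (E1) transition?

(a)–(b): allowed.
(a)–(c): allowed.
(a)–(d): forbidden (parity, ΔS).
(b)–(c): forbidden (parity).
(b)–(d): forbidden (ΔS).
(c)–(d): forbidden (ΔS).
Allowed pairs: 2 of 6.

2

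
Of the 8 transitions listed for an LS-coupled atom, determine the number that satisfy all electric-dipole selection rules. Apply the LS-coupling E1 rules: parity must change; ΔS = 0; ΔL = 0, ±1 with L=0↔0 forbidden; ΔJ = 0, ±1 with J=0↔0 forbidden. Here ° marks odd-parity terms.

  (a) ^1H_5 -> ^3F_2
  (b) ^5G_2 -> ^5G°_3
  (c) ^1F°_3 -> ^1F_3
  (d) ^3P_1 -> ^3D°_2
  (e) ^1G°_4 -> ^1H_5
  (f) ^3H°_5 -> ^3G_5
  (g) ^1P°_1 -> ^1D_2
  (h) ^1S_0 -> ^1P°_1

7

(a) forbidden (parity, ΔS, ΔL, ΔJ fail)
(b) allowed
(c) allowed
(d) allowed
(e) allowed
(f) allowed
(g) allowed
(h) allowed
Total allowed: 7 of 8.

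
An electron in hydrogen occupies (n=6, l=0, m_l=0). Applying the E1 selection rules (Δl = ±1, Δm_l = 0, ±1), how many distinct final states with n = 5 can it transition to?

3

E1 requires Δl = ±1, so l_f ∈ {-1, 1}; with 0 ≤ l_f ≤ n_f−1 = 4, the allowed l_f values are {1}.
For l_f = 1: m_f ∈ {m_i−1, m_i, m_i+1} ∩ [−1, 1] = {-1, 0, 1} → 3 states.
Total: 3.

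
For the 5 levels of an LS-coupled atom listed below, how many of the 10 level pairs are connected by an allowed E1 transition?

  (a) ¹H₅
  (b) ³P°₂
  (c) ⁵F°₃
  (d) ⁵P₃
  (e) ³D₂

1

(a)–(b): forbidden (ΔS, ΔL, ΔJ).
(a)–(c): forbidden (ΔS, ΔL, ΔJ).
(a)–(d): forbidden (parity, ΔS, ΔL, ΔJ).
(a)–(e): forbidden (parity, ΔS, ΔL, ΔJ).
(b)–(c): forbidden (parity, ΔS, ΔL).
(b)–(d): forbidden (ΔS).
(b)–(e): allowed.
(c)–(d): forbidden (ΔL).
(c)–(e): forbidden (ΔS).
(d)–(e): forbidden (parity, ΔS).
Allowed pairs: 1 of 10.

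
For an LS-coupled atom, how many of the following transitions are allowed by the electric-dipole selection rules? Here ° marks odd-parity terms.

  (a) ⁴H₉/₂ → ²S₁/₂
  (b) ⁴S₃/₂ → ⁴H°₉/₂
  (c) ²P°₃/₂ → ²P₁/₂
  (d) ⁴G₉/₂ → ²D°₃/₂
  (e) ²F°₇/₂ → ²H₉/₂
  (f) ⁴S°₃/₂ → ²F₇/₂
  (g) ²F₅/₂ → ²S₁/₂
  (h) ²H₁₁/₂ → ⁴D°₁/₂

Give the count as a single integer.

1

(a) forbidden (parity, ΔS, ΔL, ΔJ fail)
(b) forbidden (ΔL, ΔJ fail)
(c) allowed
(d) forbidden (ΔS, ΔL, ΔJ fail)
(e) forbidden (ΔL fails)
(f) forbidden (ΔS, ΔL, ΔJ fail)
(g) forbidden (parity, ΔL, ΔJ fail)
(h) forbidden (ΔS, ΔL, ΔJ fail)
Total allowed: 1 of 8.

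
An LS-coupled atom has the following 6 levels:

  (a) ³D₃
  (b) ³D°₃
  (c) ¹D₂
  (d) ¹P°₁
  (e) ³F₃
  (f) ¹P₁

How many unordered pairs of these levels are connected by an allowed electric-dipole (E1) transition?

(a)–(b): allowed.
(a)–(c): forbidden (parity, ΔS).
(a)–(d): forbidden (ΔS, ΔJ).
(a)–(e): forbidden (parity).
(a)–(f): forbidden (parity, ΔS, ΔJ).
(b)–(c): forbidden (ΔS).
(b)–(d): forbidden (parity, ΔS, ΔJ).
(b)–(e): allowed.
(b)–(f): forbidden (ΔS, ΔJ).
(c)–(d): allowed.
(c)–(e): forbidden (parity, ΔS).
(c)–(f): forbidden (parity).
(d)–(e): forbidden (ΔS, ΔL, ΔJ).
(d)–(f): allowed.
(e)–(f): forbidden (parity, ΔS, ΔL, ΔJ).
Allowed pairs: 4 of 15.

4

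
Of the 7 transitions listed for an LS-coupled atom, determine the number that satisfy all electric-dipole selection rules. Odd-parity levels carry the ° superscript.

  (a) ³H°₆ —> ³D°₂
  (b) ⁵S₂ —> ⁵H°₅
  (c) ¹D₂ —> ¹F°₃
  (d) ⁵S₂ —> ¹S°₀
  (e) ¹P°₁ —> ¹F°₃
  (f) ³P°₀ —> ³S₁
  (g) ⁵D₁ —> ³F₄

(a) forbidden (parity, ΔL, ΔJ fail)
(b) forbidden (ΔL, ΔJ fail)
(c) allowed
(d) forbidden (ΔS, ΔL, ΔJ fail)
(e) forbidden (parity, ΔL, ΔJ fail)
(f) allowed
(g) forbidden (parity, ΔS, ΔJ fail)
Total allowed: 2 of 7.

2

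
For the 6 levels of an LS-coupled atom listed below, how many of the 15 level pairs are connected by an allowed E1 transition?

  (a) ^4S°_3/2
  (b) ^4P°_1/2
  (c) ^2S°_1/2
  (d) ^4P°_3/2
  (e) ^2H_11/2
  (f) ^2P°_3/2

0

(a)–(b): forbidden (parity).
(a)–(c): forbidden (parity, ΔS, ΔL).
(a)–(d): forbidden (parity).
(a)–(e): forbidden (ΔS, ΔL, ΔJ).
(a)–(f): forbidden (parity, ΔS).
(b)–(c): forbidden (parity, ΔS).
(b)–(d): forbidden (parity).
(b)–(e): forbidden (ΔS, ΔL, ΔJ).
(b)–(f): forbidden (parity, ΔS).
(c)–(d): forbidden (parity, ΔS).
(c)–(e): forbidden (ΔL, ΔJ).
(c)–(f): forbidden (parity).
(d)–(e): forbidden (ΔS, ΔL, ΔJ).
(d)–(f): forbidden (parity, ΔS).
(e)–(f): forbidden (ΔL, ΔJ).
Allowed pairs: 0 of 15.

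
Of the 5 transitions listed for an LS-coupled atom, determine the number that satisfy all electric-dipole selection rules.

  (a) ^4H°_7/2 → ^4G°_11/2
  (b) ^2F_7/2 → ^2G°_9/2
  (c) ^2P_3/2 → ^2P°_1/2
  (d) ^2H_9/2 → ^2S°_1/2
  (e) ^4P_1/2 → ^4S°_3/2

(a) forbidden (parity, ΔJ fail)
(b) allowed
(c) allowed
(d) forbidden (ΔL, ΔJ fail)
(e) allowed
Total allowed: 3 of 5.

3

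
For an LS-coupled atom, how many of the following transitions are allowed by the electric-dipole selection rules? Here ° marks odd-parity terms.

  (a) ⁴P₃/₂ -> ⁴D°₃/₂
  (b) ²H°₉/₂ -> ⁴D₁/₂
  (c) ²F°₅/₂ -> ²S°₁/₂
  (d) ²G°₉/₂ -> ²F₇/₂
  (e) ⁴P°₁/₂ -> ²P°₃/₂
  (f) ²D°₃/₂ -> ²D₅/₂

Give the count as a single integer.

3

(a) allowed
(b) forbidden (ΔS, ΔL, ΔJ fail)
(c) forbidden (parity, ΔL, ΔJ fail)
(d) allowed
(e) forbidden (parity, ΔS fail)
(f) allowed
Total allowed: 3 of 6.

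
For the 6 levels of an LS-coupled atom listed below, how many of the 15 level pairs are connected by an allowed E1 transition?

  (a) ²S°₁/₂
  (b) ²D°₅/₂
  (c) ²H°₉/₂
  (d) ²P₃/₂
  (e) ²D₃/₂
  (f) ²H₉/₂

(a)–(b): forbidden (parity, ΔL, ΔJ).
(a)–(c): forbidden (parity, ΔL, ΔJ).
(a)–(d): allowed.
(a)–(e): forbidden (ΔL).
(a)–(f): forbidden (ΔL, ΔJ).
(b)–(c): forbidden (parity, ΔL, ΔJ).
(b)–(d): allowed.
(b)–(e): allowed.
(b)–(f): forbidden (ΔL, ΔJ).
(c)–(d): forbidden (ΔL, ΔJ).
(c)–(e): forbidden (ΔL, ΔJ).
(c)–(f): allowed.
(d)–(e): forbidden (parity).
(d)–(f): forbidden (parity, ΔL, ΔJ).
(e)–(f): forbidden (parity, ΔL, ΔJ).
Allowed pairs: 4 of 15.

4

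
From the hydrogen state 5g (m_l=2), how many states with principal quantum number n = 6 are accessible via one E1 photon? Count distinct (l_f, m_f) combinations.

E1 requires Δl = ±1, so l_f ∈ {3, 5}; with 0 ≤ l_f ≤ n_f−1 = 5, the allowed l_f values are {3, 5}.
For l_f = 3: m_f ∈ {m_i−1, m_i, m_i+1} ∩ [−3, 3] = {1, 2, 3} → 3 states.
For l_f = 5: m_f ∈ {m_i−1, m_i, m_i+1} ∩ [−5, 5] = {1, 2, 3} → 3 states.
Total: 6.

6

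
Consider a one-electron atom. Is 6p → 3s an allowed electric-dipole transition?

allowed

Δl = 0 − 1 = -1; the E1 rule Δl = ±1 is ok.
All E1 selection rules are satisfied.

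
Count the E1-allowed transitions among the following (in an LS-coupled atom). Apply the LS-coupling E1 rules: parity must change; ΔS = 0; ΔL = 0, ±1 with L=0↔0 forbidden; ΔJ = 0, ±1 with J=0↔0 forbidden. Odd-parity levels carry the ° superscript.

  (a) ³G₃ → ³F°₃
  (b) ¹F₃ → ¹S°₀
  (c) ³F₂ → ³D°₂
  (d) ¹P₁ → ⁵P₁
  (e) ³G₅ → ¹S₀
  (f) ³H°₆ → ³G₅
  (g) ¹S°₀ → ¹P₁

(a) allowed
(b) forbidden (ΔL, ΔJ fail)
(c) allowed
(d) forbidden (parity, ΔS fail)
(e) forbidden (parity, ΔS, ΔL, ΔJ fail)
(f) allowed
(g) allowed
Total allowed: 4 of 7.

4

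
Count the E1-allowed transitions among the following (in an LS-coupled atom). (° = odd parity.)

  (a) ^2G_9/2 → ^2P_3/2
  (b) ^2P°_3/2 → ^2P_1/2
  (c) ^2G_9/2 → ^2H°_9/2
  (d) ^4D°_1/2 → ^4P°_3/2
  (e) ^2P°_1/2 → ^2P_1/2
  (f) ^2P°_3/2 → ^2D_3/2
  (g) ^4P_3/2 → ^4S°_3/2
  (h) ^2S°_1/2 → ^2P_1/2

6

(a) forbidden (parity, ΔL, ΔJ fail)
(b) allowed
(c) allowed
(d) forbidden (parity fails)
(e) allowed
(f) allowed
(g) allowed
(h) allowed
Total allowed: 6 of 8.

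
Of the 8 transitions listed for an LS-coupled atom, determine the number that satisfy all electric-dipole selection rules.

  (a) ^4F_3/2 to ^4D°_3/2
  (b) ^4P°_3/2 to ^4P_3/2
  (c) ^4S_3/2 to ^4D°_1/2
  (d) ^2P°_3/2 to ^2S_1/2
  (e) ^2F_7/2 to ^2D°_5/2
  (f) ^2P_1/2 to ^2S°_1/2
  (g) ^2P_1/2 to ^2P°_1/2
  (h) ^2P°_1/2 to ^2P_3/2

7

(a) allowed
(b) allowed
(c) forbidden (ΔL fails)
(d) allowed
(e) allowed
(f) allowed
(g) allowed
(h) allowed
Total allowed: 7 of 8.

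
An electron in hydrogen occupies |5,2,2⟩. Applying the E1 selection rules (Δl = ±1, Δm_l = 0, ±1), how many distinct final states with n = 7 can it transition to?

4

E1 requires Δl = ±1, so l_f ∈ {1, 3}; with 0 ≤ l_f ≤ n_f−1 = 6, the allowed l_f values are {1, 3}.
For l_f = 1: m_f ∈ {m_i−1, m_i, m_i+1} ∩ [−1, 1] = {1} → 1 state.
For l_f = 3: m_f ∈ {m_i−1, m_i, m_i+1} ∩ [−3, 3] = {1, 2, 3} → 3 states.
Total: 4.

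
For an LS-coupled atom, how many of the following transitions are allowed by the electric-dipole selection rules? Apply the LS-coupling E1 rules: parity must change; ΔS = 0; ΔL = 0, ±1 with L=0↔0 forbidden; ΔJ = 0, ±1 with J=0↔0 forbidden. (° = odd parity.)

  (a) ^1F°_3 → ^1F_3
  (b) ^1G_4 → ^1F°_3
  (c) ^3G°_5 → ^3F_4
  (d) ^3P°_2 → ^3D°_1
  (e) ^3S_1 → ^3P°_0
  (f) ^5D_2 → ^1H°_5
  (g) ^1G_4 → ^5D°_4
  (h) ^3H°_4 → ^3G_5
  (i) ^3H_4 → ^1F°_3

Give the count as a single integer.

5

(a) allowed
(b) allowed
(c) allowed
(d) forbidden (parity fails)
(e) allowed
(f) forbidden (ΔS, ΔL, ΔJ fail)
(g) forbidden (ΔS, ΔL fail)
(h) allowed
(i) forbidden (ΔS, ΔL fail)
Total allowed: 5 of 9.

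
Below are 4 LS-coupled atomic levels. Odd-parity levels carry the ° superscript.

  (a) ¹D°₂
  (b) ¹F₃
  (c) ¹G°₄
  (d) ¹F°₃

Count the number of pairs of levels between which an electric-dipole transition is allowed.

3

(a)–(b): allowed.
(a)–(c): forbidden (parity, ΔL, ΔJ).
(a)–(d): forbidden (parity).
(b)–(c): allowed.
(b)–(d): allowed.
(c)–(d): forbidden (parity).
Allowed pairs: 3 of 6.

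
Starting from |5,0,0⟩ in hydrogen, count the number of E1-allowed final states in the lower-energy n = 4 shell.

E1 requires Δl = ±1, so l_f ∈ {-1, 1}; with 0 ≤ l_f ≤ n_f−1 = 3, the allowed l_f values are {1}.
For l_f = 1: m_f ∈ {m_i−1, m_i, m_i+1} ∩ [−1, 1] = {-1, 0, 1} → 3 states.
Total: 3.

3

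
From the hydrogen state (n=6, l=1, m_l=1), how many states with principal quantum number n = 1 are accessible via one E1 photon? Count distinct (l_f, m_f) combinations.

1

E1 requires Δl = ±1, so l_f ∈ {0, 2}; with 0 ≤ l_f ≤ n_f−1 = 0, the allowed l_f values are {0}.
For l_f = 0: m_f ∈ {m_i−1, m_i, m_i+1} ∩ [−0, 0] = {0} → 1 state.
Total: 1.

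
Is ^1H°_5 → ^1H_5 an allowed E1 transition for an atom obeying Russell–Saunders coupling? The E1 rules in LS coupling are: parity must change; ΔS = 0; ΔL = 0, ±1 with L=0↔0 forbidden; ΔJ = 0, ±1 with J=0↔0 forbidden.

allowed

ΔS = 0: S: 0 → 0 — ✓.
ΔL = 0, ±1 (not L=0↔0): L: 5 → 5, ΔL = +0 — ✓.
Parity must change: odd → even — ✓.
ΔJ = 0, ±1 (not J=0↔0): J: 5 → 5, ΔJ = +0 — ✓.
All four E1 rules are satisfied.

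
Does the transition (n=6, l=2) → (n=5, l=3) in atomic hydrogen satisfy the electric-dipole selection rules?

allowed

l: 2 → 3 (Δl = +1). Δl = ±1 ✓.
All E1 selection rules are satisfied.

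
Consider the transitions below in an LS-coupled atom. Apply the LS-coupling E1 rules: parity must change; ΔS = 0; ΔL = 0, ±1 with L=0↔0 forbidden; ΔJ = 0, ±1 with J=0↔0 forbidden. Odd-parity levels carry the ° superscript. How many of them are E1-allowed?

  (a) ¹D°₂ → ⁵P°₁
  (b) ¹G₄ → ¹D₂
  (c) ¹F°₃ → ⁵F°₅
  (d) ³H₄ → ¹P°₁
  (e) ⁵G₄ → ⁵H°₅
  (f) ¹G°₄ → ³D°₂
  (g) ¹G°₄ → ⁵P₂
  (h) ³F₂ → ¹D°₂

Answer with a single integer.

1

(a) forbidden (parity, ΔS fail)
(b) forbidden (parity, ΔL, ΔJ fail)
(c) forbidden (parity, ΔS, ΔJ fail)
(d) forbidden (ΔS, ΔL, ΔJ fail)
(e) allowed
(f) forbidden (parity, ΔS, ΔL, ΔJ fail)
(g) forbidden (ΔS, ΔL, ΔJ fail)
(h) forbidden (ΔS fails)
Total allowed: 1 of 8.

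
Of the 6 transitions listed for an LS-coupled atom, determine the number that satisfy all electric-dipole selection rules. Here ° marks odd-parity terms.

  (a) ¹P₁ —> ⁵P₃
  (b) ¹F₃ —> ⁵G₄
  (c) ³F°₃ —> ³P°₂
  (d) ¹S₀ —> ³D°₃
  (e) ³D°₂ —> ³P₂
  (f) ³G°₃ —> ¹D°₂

(a) forbidden (parity, ΔS, ΔJ fail)
(b) forbidden (parity, ΔS fail)
(c) forbidden (parity, ΔL fail)
(d) forbidden (ΔS, ΔL, ΔJ fail)
(e) allowed
(f) forbidden (parity, ΔS, ΔL fail)
Total allowed: 1 of 6.

1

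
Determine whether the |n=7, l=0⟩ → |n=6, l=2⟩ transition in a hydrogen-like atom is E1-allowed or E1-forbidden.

Initial l = 0, final l = 2, so Δl = +2. E1 requires Δl = ±1: fails.
The transition is electric-dipole forbidden.

forbidden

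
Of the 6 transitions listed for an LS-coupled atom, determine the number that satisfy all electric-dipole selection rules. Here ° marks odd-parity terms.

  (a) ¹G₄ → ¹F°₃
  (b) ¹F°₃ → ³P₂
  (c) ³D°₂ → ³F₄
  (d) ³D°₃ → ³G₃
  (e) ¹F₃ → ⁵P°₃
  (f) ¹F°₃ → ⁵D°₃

1

(a) allowed
(b) forbidden (ΔS, ΔL fail)
(c) forbidden (ΔJ fails)
(d) forbidden (ΔL fails)
(e) forbidden (ΔS, ΔL fail)
(f) forbidden (parity, ΔS fail)
Total allowed: 1 of 6.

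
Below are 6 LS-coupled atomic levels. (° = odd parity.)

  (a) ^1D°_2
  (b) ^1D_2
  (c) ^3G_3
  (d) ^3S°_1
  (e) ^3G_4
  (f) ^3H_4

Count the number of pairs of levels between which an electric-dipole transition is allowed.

(a)–(b): allowed.
(a)–(c): forbidden (ΔS, ΔL).
(a)–(d): forbidden (parity, ΔS, ΔL).
(a)–(e): forbidden (ΔS, ΔL, ΔJ).
(a)–(f): forbidden (ΔS, ΔL, ΔJ).
(b)–(c): forbidden (parity, ΔS, ΔL).
(b)–(d): forbidden (ΔS, ΔL).
(b)–(e): forbidden (parity, ΔS, ΔL, ΔJ).
(b)–(f): forbidden (parity, ΔS, ΔL, ΔJ).
(c)–(d): forbidden (ΔL, ΔJ).
(c)–(e): forbidden (parity).
(c)–(f): forbidden (parity).
(d)–(e): forbidden (ΔL, ΔJ).
(d)–(f): forbidden (ΔL, ΔJ).
(e)–(f): forbidden (parity).
Allowed pairs: 1 of 15.

1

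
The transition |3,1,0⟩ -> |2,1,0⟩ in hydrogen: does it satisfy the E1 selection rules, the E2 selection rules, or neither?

Δl = 1 − 1 = +0; l_i + l_f = 2.
Δm_l = +0.
E1 (Δl = ±1, |Δm_l| ≤ 1): not satisfied.
E2 (Δl = 0,±2, l_i+l_f ≥ 2, |Δm_l| ≤ 2): satisfied.

E2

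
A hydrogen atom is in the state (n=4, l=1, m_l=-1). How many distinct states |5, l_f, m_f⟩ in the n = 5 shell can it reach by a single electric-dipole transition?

E1 requires Δl = ±1, so l_f ∈ {0, 2}; with 0 ≤ l_f ≤ n_f−1 = 4, the allowed l_f values are {0, 2}.
For l_f = 0: m_f ∈ {m_i−1, m_i, m_i+1} ∩ [−0, 0] = {0} → 1 state.
For l_f = 2: m_f ∈ {m_i−1, m_i, m_i+1} ∩ [−2, 2] = {-2, -1, 0} → 3 states.
Total: 4.

4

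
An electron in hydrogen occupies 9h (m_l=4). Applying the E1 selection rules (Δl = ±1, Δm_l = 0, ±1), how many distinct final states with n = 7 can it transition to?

5

E1 requires Δl = ±1, so l_f ∈ {4, 6}; with 0 ≤ l_f ≤ n_f−1 = 6, the allowed l_f values are {4, 6}.
For l_f = 4: m_f ∈ {m_i−1, m_i, m_i+1} ∩ [−4, 4] = {3, 4} → 2 states.
For l_f = 6: m_f ∈ {m_i−1, m_i, m_i+1} ∩ [−6, 6] = {3, 4, 5} → 3 states.
Total: 5.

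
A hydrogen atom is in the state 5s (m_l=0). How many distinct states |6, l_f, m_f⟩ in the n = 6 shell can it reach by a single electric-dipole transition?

3

E1 requires Δl = ±1, so l_f ∈ {-1, 1}; with 0 ≤ l_f ≤ n_f−1 = 5, the allowed l_f values are {1}.
For l_f = 1: m_f ∈ {m_i−1, m_i, m_i+1} ∩ [−1, 1] = {-1, 0, 1} → 3 states.
Total: 3.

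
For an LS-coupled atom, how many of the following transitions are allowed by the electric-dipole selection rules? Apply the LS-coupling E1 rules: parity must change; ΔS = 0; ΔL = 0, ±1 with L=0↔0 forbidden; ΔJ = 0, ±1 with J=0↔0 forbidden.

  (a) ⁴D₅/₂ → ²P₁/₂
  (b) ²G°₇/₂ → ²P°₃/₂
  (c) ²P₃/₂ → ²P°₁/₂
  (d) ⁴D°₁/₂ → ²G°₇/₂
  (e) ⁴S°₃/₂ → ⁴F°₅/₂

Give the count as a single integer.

(a) forbidden (parity, ΔS, ΔJ fail)
(b) forbidden (parity, ΔL, ΔJ fail)
(c) allowed
(d) forbidden (parity, ΔS, ΔL, ΔJ fail)
(e) forbidden (parity, ΔL fail)
Total allowed: 1 of 5.

1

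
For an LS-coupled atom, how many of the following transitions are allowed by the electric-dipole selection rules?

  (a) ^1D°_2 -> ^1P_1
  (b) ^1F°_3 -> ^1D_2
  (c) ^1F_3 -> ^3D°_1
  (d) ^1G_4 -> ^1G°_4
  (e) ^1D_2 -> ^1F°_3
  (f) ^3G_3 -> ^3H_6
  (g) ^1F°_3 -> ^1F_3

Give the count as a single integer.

(a) allowed
(b) allowed
(c) forbidden (ΔS, ΔJ fail)
(d) allowed
(e) allowed
(f) forbidden (parity, ΔJ fail)
(g) allowed
Total allowed: 5 of 7.

5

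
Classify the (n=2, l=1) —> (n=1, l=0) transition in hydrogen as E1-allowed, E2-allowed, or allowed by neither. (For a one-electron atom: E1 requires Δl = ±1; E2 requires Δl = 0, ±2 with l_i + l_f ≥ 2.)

E1

Δl = 0 − 1 = -1; l_i + l_f = 1.
E1 (Δl = ±1): satisfied.
E2 (Δl = 0,±2, l_i+l_f ≥ 2): not satisfied.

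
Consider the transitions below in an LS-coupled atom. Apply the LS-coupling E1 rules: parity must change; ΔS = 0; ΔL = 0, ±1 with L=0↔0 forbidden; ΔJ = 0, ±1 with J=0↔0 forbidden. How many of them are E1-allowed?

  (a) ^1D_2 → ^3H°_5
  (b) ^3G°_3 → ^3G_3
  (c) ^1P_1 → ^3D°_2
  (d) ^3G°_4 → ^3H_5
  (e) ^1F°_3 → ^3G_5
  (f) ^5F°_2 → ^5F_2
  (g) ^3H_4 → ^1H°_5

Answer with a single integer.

3

(a) forbidden (ΔS, ΔL, ΔJ fail)
(b) allowed
(c) forbidden (ΔS fails)
(d) allowed
(e) forbidden (ΔS, ΔJ fail)
(f) allowed
(g) forbidden (ΔS fails)
Total allowed: 3 of 7.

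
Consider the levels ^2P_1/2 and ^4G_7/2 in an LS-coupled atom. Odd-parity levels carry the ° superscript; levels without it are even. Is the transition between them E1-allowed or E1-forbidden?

Reading off the term symbols: S 1/2→3/2, L 1→4, J 1/2→7/2, parity even→even.
Parity must change: even → even — fails.
ΔS = 0: S: 1/2 → 3/2 — fails.
ΔL = 0, ±1 (not L=0↔0): L: 1 → 4, ΔL = +3 — fails.
ΔJ = 0, ±1 (not J=0↔0): J: 1/2 → 7/2, ΔJ = +3 — fails.
Rule(s) violated: parity, ΔS, ΔL, ΔJ.

forbidden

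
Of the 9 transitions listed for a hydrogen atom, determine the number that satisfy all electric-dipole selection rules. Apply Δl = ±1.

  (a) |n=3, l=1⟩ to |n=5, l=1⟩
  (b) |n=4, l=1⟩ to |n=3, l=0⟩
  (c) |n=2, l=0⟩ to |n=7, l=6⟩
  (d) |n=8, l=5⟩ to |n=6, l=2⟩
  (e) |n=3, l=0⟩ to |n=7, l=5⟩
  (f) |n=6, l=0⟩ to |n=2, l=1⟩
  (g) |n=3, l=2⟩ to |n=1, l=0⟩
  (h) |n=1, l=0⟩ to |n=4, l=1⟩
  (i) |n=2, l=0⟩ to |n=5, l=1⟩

4

(a) forbidden — Δl = +0 (E1 requires Δl = ±1)
(b) allowed
(c) forbidden — Δl = +6 (E1 requires Δl = ±1)
(d) forbidden — Δl = -3 (E1 requires Δl = ±1)
(e) forbidden — Δl = +5 (E1 requires Δl = ±1)
(f) allowed
(g) forbidden — Δl = -2 (E1 requires Δl = ±1)
(h) allowed
(i) allowed
Total allowed: 4 of 9.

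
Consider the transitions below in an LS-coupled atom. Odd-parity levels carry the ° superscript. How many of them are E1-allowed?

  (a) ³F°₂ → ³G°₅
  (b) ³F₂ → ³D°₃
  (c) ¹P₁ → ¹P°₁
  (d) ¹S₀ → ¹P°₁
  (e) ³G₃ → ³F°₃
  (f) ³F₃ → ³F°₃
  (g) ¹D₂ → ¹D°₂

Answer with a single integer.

(a) forbidden (parity, ΔJ fail)
(b) allowed
(c) allowed
(d) allowed
(e) allowed
(f) allowed
(g) allowed
Total allowed: 6 of 7.

6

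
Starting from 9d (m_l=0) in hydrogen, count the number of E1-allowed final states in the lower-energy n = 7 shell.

6

E1 requires Δl = ±1, so l_f ∈ {1, 3}; with 0 ≤ l_f ≤ n_f−1 = 6, the allowed l_f values are {1, 3}.
For l_f = 1: m_f ∈ {m_i−1, m_i, m_i+1} ∩ [−1, 1] = {-1, 0, 1} → 3 states.
For l_f = 3: m_f ∈ {m_i−1, m_i, m_i+1} ∩ [−3, 3] = {-1, 0, 1} → 3 states.
Total: 6.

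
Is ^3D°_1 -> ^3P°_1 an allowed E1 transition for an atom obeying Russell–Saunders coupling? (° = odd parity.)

Initial level: S=1, L=2, J=1, parity odd. Final level: S=1, L=1, J=1, parity odd.
Parity must change: odd → odd — fails.
ΔS = 0: S: 1 → 1 — passes.
ΔL = 0, ±1 (not L=0↔0): L: 2 → 1, ΔL = -1 — passes.
ΔJ = 0, ±1 (not J=0↔0): J: 1 → 1, ΔJ = +0 — passes.
Rule(s) violated: parity.

forbidden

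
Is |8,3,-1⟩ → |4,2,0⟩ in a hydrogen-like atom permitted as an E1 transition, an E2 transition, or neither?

E1

Δl = 2 − 3 = -1; l_i + l_f = 5.
Δm_l = +1.
E1 (Δl = ±1, |Δm_l| ≤ 1): satisfied.
E2 (Δl = 0,±2, l_i+l_f ≥ 2, |Δm_l| ≤ 2): not satisfied.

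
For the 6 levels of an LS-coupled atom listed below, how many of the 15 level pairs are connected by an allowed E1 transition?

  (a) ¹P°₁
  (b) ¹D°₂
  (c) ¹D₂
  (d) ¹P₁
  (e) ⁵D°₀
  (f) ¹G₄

(a)–(b): forbidden (parity).
(a)–(c): allowed.
(a)–(d): allowed.
(a)–(e): forbidden (parity, ΔS).
(a)–(f): forbidden (ΔL, ΔJ).
(b)–(c): allowed.
(b)–(d): allowed.
(b)–(e): forbidden (parity, ΔS, ΔJ).
(b)–(f): forbidden (ΔL, ΔJ).
(c)–(d): forbidden (parity).
(c)–(e): forbidden (ΔS, ΔJ).
(c)–(f): forbidden (parity, ΔL, ΔJ).
(d)–(e): forbidden (ΔS).
(d)–(f): forbidden (parity, ΔL, ΔJ).
(e)–(f): forbidden (ΔS, ΔL, ΔJ).
Allowed pairs: 4 of 15.

4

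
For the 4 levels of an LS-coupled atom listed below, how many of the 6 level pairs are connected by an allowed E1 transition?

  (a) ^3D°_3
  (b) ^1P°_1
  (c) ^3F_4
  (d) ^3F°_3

2

(a)–(b): forbidden (parity, ΔS, ΔJ).
(a)–(c): allowed.
(a)–(d): forbidden (parity).
(b)–(c): forbidden (ΔS, ΔL, ΔJ).
(b)–(d): forbidden (parity, ΔS, ΔL, ΔJ).
(c)–(d): allowed.
Allowed pairs: 2 of 6.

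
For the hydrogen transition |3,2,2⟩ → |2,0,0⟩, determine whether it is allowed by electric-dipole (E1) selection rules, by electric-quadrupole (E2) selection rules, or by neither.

Δl = 0 − 2 = -2; l_i + l_f = 2.
Δm_l = -2.
E1 (Δl = ±1, |Δm_l| ≤ 1): not satisfied.
E2 (Δl = 0,±2, l_i+l_f ≥ 2, |Δm_l| ≤ 2): satisfied.

E2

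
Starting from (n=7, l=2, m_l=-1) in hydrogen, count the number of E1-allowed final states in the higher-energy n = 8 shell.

5

E1 requires Δl = ±1, so l_f ∈ {1, 3}; with 0 ≤ l_f ≤ n_f−1 = 7, the allowed l_f values are {1, 3}.
For l_f = 1: m_f ∈ {m_i−1, m_i, m_i+1} ∩ [−1, 1] = {-1, 0} → 2 states.
For l_f = 3: m_f ∈ {m_i−1, m_i, m_i+1} ∩ [−3, 3] = {-2, -1, 0} → 3 states.
Total: 5.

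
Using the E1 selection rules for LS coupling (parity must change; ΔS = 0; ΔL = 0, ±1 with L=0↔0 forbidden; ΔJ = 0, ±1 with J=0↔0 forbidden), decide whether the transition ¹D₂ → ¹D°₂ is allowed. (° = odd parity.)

allowed

Initial level: S=0, L=2, J=2, parity even. Final level: S=0, L=2, J=2, parity odd.
Parity must change: even → odd — ✓.
ΔS = 0: S: 0 → 0 — ✓.
ΔL = 0, ±1 (not L=0↔0): L: 2 → 2, ΔL = +0 — ✓.
ΔJ = 0, ±1 (not J=0↔0): J: 2 → 2, ΔJ = +0 — ✓.
All four E1 rules are satisfied.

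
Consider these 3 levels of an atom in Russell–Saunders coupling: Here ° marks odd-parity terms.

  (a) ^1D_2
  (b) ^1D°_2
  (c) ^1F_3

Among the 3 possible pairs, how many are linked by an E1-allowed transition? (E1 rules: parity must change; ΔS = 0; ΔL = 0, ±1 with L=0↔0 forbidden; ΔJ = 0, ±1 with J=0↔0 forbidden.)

(a)–(b): allowed.
(a)–(c): forbidden (parity).
(b)–(c): allowed.
Allowed pairs: 2 of 3.

2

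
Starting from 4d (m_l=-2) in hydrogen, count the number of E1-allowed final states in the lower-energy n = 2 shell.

E1 requires Δl = ±1, so l_f ∈ {1, 3}; with 0 ≤ l_f ≤ n_f−1 = 1, the allowed l_f values are {1}.
For l_f = 1: m_f ∈ {m_i−1, m_i, m_i+1} ∩ [−1, 1] = {-1} → 1 state.
Total: 1.

1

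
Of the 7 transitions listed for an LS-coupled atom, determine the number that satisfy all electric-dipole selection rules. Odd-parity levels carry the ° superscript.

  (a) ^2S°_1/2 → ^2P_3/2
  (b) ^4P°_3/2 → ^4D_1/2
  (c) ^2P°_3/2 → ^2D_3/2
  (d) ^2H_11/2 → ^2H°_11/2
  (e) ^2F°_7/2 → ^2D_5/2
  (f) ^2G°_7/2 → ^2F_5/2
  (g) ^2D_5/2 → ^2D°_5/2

(a) allowed
(b) allowed
(c) allowed
(d) allowed
(e) allowed
(f) allowed
(g) allowed
Total allowed: 7 of 7.

7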